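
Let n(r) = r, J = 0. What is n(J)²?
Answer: 0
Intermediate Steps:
n(J)² = 0² = 0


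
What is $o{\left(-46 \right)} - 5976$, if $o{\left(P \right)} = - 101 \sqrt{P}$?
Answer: $-5976 - 101 i \sqrt{46} \approx -5976.0 - 685.02 i$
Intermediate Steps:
$o{\left(-46 \right)} - 5976 = - 101 \sqrt{-46} - 5976 = - 101 i \sqrt{46} - 5976 = -5976 - 101 i \sqrt{46}$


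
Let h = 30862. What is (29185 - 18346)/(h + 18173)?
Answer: 3613/16345 ≈ 0.22105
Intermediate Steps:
(29185 - 18346)/(h + 18173) = (29185 - 18346)/(30862 + 18173) = 10839/49035 = 10839*(1/49035) = 3613/16345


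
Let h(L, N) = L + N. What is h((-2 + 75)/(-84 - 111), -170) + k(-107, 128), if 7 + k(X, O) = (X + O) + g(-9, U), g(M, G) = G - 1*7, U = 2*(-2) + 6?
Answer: -31468/195 ≈ -161.37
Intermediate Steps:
U = 2 (U = -4 + 6 = 2)
g(M, G) = -7 + G (g(M, G) = G - 7 = -7 + G)
k(X, O) = -12 + O + X (k(X, O) = -7 + ((X + O) + (-7 + 2)) = -7 + ((O + X) - 5) = -7 + (-5 + O + X) = -12 + O + X)
h((-2 + 75)/(-84 - 111), -170) + k(-107, 128) = ((-2 + 75)/(-84 - 111) - 170) + (-12 + 128 - 107) = (73/(-195) - 170) + 9 = (73*(-1/195) - 170) + 9 = (-73/195 - 170) + 9 = -33223/195 + 9 = -31468/195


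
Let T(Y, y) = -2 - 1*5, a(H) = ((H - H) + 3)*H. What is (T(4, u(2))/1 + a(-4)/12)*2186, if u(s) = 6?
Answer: -17488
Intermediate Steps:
a(H) = 3*H (a(H) = (0 + 3)*H = 3*H)
T(Y, y) = -7 (T(Y, y) = -2 - 5 = -7)
(T(4, u(2))/1 + a(-4)/12)*2186 = (-7/1 + (3*(-4))/12)*2186 = (-7*1 - 12*1/12)*2186 = (-7 - 1)*2186 = -8*2186 = -17488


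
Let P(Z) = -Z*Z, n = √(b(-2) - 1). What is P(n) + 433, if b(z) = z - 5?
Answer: 441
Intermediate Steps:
b(z) = -5 + z
n = 2*I*√2 (n = √((-5 - 2) - 1) = √(-7 - 1) = √(-8) = 2*I*√2 ≈ 2.8284*I)
P(Z) = -Z²
P(n) + 433 = -(2*I*√2)² + 433 = -1*(-8) + 433 = 8 + 433 = 441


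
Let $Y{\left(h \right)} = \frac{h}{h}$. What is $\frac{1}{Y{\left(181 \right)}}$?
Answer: $1$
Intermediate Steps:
$Y{\left(h \right)} = 1$
$\frac{1}{Y{\left(181 \right)}} = 1^{-1} = 1$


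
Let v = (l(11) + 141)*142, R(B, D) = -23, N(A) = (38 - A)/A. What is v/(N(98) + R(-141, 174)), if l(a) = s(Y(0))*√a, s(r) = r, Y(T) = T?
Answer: -981078/1157 ≈ -847.95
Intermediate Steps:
N(A) = (38 - A)/A
l(a) = 0 (l(a) = 0*√a = 0)
v = 20022 (v = (0 + 141)*142 = 141*142 = 20022)
v/(N(98) + R(-141, 174)) = 20022/((38 - 1*98)/98 - 23) = 20022/((38 - 98)/98 - 23) = 20022/((1/98)*(-60) - 23) = 20022/(-30/49 - 23) = 20022/(-1157/49) = 20022*(-49/1157) = -981078/1157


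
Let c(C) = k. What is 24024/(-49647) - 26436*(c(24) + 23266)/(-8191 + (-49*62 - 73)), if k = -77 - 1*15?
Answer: 389934154420/7193723 ≈ 54205.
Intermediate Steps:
k = -92 (k = -77 - 15 = -92)
c(C) = -92
24024/(-49647) - 26436*(c(24) + 23266)/(-8191 + (-49*62 - 73)) = 24024/(-49647) - 26436*(-92 + 23266)/(-8191 + (-49*62 - 73)) = 24024*(-1/49647) - 26436*23174/(-8191 + (-3038 - 73)) = -616/1273 - 26436*23174/(-8191 - 3111) = -616/1273 - 26436/((-11302*1/23174)) = -616/1273 - 26436/(-5651/11587) = -616/1273 - 26436*(-11587/5651) = -616/1273 + 306313932/5651 = 389934154420/7193723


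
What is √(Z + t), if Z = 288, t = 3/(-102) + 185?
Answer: √546754/34 ≈ 21.748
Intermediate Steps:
t = 6289/34 (t = 3*(-1/102) + 185 = -1/34 + 185 = 6289/34 ≈ 184.97)
√(Z + t) = √(288 + 6289/34) = √(16081/34) = √546754/34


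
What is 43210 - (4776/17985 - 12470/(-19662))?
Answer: 87814070437/2032305 ≈ 43209.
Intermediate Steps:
43210 - (4776/17985 - 12470/(-19662)) = 43210 - (4776*(1/17985) - 12470*(-1/19662)) = 43210 - (1592/5995 + 215/339) = 43210 - 1*1828613/2032305 = 43210 - 1828613/2032305 = 87814070437/2032305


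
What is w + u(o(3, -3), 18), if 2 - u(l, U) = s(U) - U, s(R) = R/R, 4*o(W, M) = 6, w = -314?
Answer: -295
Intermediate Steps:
o(W, M) = 3/2 (o(W, M) = (1/4)*6 = 3/2)
s(R) = 1
u(l, U) = 1 + U (u(l, U) = 2 - (1 - U) = 2 + (-1 + U) = 1 + U)
w + u(o(3, -3), 18) = -314 + (1 + 18) = -314 + 19 = -295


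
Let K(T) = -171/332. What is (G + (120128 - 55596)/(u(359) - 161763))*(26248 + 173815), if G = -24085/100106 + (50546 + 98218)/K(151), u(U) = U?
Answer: -13304446960894378616651/230244500742 ≈ -5.7784e+10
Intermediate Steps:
K(T) = -171/332 (K(T) = -171*1/332 = -171/332)
G = -1648068073741/5706042 (G = -24085/100106 + (50546 + 98218)/(-171/332) = -24085*1/100106 + 148764*(-332/171) = -24085/100106 - 16463216/57 = -1648068073741/5706042 ≈ -2.8883e+5)
(G + (120128 - 55596)/(u(359) - 161763))*(26248 + 173815) = (-1648068073741/5706042 + (120128 - 55596)/(359 - 161763))*(26248 + 173815) = (-1648068073741/5706042 + 64532/(-161404))*200063 = (-1648068073741/5706042 + 64532*(-1/161404))*200063 = (-1648068073741/5706042 - 16133/40351)*200063 = -66501286899098677/230244500742*200063 = -13304446960894378616651/230244500742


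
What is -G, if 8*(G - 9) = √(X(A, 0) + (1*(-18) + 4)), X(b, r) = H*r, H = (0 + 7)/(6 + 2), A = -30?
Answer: -9 - I*√14/8 ≈ -9.0 - 0.46771*I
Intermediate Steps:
H = 7/8 ≈ 0.87500
X(b, r) = 7*r/8
G = 9 + I*√14/8 (G = 9 + √((7/8)*0 + (1*(-18) + 4))/8 = 9 + √(0 + (-18 + 4))/8 = 9 + √(0 - 14)/8 = 9 + √(-14)/8 = 9 + (I*√14)/8 = 9 + I*√14/8 ≈ 9.0 + 0.46771*I)
-G = -(9 + I*√14/8) = -9 - I*√14/8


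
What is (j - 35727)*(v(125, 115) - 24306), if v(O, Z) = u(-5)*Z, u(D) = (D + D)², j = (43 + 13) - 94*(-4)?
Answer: 451987770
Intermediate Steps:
j = 432 (j = 56 + 376 = 432)
u(D) = 4*D² (u(D) = (2*D)² = 4*D²)
v(O, Z) = 100*Z (v(O, Z) = (4*(-5)²)*Z = (4*25)*Z = 100*Z)
(j - 35727)*(v(125, 115) - 24306) = (432 - 35727)*(100*115 - 24306) = -35295*(11500 - 24306) = -35295*(-12806) = 451987770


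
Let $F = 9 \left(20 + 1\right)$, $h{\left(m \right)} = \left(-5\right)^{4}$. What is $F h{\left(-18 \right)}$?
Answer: $118125$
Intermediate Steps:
$h{\left(m \right)} = 625$
$F = 189$ ($F = 9 \cdot 21 = 189$)
$F h{\left(-18 \right)} = 189 \cdot 625 = 118125$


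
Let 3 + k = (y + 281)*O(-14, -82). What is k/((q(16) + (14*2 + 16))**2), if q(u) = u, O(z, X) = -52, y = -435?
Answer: 1601/720 ≈ 2.2236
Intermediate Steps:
k = 8005 (k = -3 + (-435 + 281)*(-52) = -3 - 154*(-52) = -3 + 8008 = 8005)
k/((q(16) + (14*2 + 16))**2) = 8005/((16 + (14*2 + 16))**2) = 8005/((16 + (28 + 16))**2) = 8005/((16 + 44)**2) = 8005/(60**2) = 8005/3600 = 8005*(1/3600) = 1601/720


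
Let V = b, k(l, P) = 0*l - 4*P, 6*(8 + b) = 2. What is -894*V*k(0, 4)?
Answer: -109664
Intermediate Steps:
b = -23/3 (b = -8 + (⅙)*2 = -8 + ⅓ = -23/3 ≈ -7.6667)
k(l, P) = -4*P (k(l, P) = 0 - 4*P = -4*P)
V = -23/3 ≈ -7.6667
-894*V*k(0, 4) = -(-6854)*(-4*4) = -(-6854)*(-16) = -894*368/3 = -109664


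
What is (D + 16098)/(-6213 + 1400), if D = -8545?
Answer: -7553/4813 ≈ -1.5693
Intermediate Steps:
(D + 16098)/(-6213 + 1400) = (-8545 + 16098)/(-6213 + 1400) = 7553/(-4813) = 7553*(-1/4813) = -7553/4813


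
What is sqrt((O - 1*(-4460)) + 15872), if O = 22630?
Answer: sqrt(42962) ≈ 207.27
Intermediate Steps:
sqrt((O - 1*(-4460)) + 15872) = sqrt((22630 - 1*(-4460)) + 15872) = sqrt((22630 + 4460) + 15872) = sqrt(27090 + 15872) = sqrt(42962)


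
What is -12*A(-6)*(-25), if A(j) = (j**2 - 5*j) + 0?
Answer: 19800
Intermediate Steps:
A(j) = j**2 - 5*j
-12*A(-6)*(-25) = -(-72)*(-5 - 6)*(-25) = -(-72)*(-11)*(-25) = -12*66*(-25) = -792*(-25) = 19800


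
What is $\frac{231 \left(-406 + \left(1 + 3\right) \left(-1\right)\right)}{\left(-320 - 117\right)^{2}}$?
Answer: $- \frac{94710}{190969} \approx -0.49594$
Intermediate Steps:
$\frac{231 \left(-406 + \left(1 + 3\right) \left(-1\right)\right)}{\left(-320 - 117\right)^{2}} = \frac{231 \left(-406 + 4 \left(-1\right)\right)}{\left(-437\right)^{2}} = \frac{231 \left(-406 - 4\right)}{190969} = 231 \left(-410\right) \frac{1}{190969} = \left(-94710\right) \frac{1}{190969} = - \frac{94710}{190969}$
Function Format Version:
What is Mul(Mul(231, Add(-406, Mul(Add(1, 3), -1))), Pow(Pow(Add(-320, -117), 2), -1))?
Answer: Rational(-94710, 190969) ≈ -0.49594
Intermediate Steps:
Mul(Mul(231, Add(-406, Mul(Add(1, 3), -1))), Pow(Pow(Add(-320, -117), 2), -1)) = Mul(Mul(231, Add(-406, Mul(4, -1))), Pow(Pow(-437, 2), -1)) = Mul(Mul(231, Add(-406, -4)), Pow(190969, -1)) = Mul(Mul(231, -410), Rational(1, 190969)) = Mul(-94710, Rational(1, 190969)) = Rational(-94710, 190969)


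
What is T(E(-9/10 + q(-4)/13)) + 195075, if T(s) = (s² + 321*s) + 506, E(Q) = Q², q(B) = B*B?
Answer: 55869923468901/285610000 ≈ 1.9562e+5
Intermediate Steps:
q(B) = B²
T(s) = 506 + s² + 321*s
T(E(-9/10 + q(-4)/13)) + 195075 = (506 + ((-9/10 + (-4)²/13)²)² + 321*(-9/10 + (-4)²/13)²) + 195075 = (506 + ((-9*⅒ + 16*(1/13))²)² + 321*(-9*⅒ + 16*(1/13))²) + 195075 = (506 + ((-9/10 + 16/13)²)² + 321*(-9/10 + 16/13)²) + 195075 = (506 + ((43/130)²)² + 321*(43/130)²) + 195075 = (506 + (1849/16900)² + 321*(1849/16900)) + 195075 = (506 + 3418801/285610000 + 593529/16900) + 195075 = 154552718901/285610000 + 195075 = 55869923468901/285610000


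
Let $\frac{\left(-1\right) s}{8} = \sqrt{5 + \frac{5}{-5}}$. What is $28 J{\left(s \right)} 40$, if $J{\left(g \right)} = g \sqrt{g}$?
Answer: $- 71680 i \approx - 71680.0 i$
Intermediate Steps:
$s = -16$ ($s = - 8 \sqrt{5 + \frac{5}{-5}} = - 8 \sqrt{5 + 5 \left(- \frac{1}{5}\right)} = - 8 \sqrt{5 - 1} = - 8 \sqrt{4} = \left(-8\right) 2 = -16$)
$J{\left(g \right)} = g^{\frac{3}{2}}$
$28 J{\left(s \right)} 40 = 28 \left(-16\right)^{\frac{3}{2}} \cdot 40 = 28 \left(- 64 i\right) 40 = - 1792 i 40 = - 71680 i$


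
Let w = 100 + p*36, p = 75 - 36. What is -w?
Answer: -1504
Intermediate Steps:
p = 39
w = 1504 (w = 100 + 39*36 = 100 + 1404 = 1504)
-w = -1*1504 = -1504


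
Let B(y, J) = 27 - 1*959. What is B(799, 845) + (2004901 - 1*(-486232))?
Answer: 2490201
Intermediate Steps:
B(y, J) = -932 (B(y, J) = 27 - 959 = -932)
B(799, 845) + (2004901 - 1*(-486232)) = -932 + (2004901 - 1*(-486232)) = -932 + (2004901 + 486232) = -932 + 2491133 = 2490201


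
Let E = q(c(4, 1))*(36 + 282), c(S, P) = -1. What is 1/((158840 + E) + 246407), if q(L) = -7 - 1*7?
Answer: 1/400795 ≈ 2.4950e-6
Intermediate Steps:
q(L) = -14 (q(L) = -7 - 7 = -14)
E = -4452 (E = -14*(36 + 282) = -14*318 = -4452)
1/((158840 + E) + 246407) = 1/((158840 - 4452) + 246407) = 1/(154388 + 246407) = 1/400795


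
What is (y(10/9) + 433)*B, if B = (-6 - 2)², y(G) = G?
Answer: 250048/9 ≈ 27783.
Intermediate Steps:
B = 64 (B = (-8)² = 64)
(y(10/9) + 433)*B = (10/9 + 433)*64 = (3907/9)*64 = 250048/9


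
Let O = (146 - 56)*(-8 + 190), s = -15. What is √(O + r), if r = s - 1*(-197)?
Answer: 91*√2 ≈ 128.69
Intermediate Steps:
r = 182 (r = -15 - 1*(-197) = -15 + 197 = 182)
O = 16380 (O = 90*182 = 16380)
√(O + r) = √(16380 + 182) = √16562 = 91*√2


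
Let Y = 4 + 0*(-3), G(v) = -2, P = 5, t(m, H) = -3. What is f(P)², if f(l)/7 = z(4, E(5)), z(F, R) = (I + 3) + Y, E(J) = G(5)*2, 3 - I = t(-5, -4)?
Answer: 8281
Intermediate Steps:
I = 6 (I = 3 - 1*(-3) = 3 + 3 = 6)
Y = 4 (Y = 4 + 0 = 4)
E(J) = -4 (E(J) = -2*2 = -4)
z(F, R) = 13 (z(F, R) = (6 + 3) + 4 = 9 + 4 = 13)
f(l) = 91 (f(l) = 7*13 = 91)
f(P)² = 91² = 8281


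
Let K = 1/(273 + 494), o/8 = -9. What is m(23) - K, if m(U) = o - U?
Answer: -72866/767 ≈ -95.001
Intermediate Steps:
o = -72 (o = 8*(-9) = -72)
m(U) = -72 - U
K = 1/767 ≈ 0.0013038
m(23) - K = (-72 - 1*23) - 1*1/767 = (-72 - 23) - 1/767 = -95 - 1/767 = -72866/767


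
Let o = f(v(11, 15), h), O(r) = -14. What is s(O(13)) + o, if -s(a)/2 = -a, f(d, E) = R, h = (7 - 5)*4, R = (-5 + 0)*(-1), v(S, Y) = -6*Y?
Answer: -23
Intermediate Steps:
R = 5 (R = -5*(-1) = 5)
h = 8 (h = 2*4 = 8)
f(d, E) = 5
s(a) = 2*a (s(a) = -(-2)*a = 2*a)
o = 5
s(O(13)) + o = 2*(-14) + 5 = -28 + 5 = -23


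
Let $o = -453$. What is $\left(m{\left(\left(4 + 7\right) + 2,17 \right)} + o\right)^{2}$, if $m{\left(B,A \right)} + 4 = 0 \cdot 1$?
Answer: $208849$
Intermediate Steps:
$m{\left(B,A \right)} = -4$ ($m{\left(B,A \right)} = -4 + 0 \cdot 1 = -4 + 0 = -4$)
$\left(m{\left(\left(4 + 7\right) + 2,17 \right)} + o\right)^{2} = \left(-4 - 453\right)^{2} = \left(-457\right)^{2} = 208849$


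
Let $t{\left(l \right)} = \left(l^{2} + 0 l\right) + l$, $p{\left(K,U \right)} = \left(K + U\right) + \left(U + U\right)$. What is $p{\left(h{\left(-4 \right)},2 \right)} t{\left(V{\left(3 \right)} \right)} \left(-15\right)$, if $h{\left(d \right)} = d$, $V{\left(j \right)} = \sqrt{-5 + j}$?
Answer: $60 - 30 i \sqrt{2} \approx 60.0 - 42.426 i$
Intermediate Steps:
$p{\left(K,U \right)} = K + 3 U$ ($p{\left(K,U \right)} = \left(K + U\right) + 2 U = K + 3 U$)
$t{\left(l \right)} = l + l^{2}$ ($t{\left(l \right)} = \left(l^{2} + 0\right) + l = l^{2} + l = l + l^{2}$)
$p{\left(h{\left(-4 \right)},2 \right)} t{\left(V{\left(3 \right)} \right)} \left(-15\right) = \left(-4 + 3 \cdot 2\right) \sqrt{-5 + 3} \left(1 + \sqrt{-5 + 3}\right) \left(-15\right) = \left(-4 + 6\right) \sqrt{-2} \left(1 + \sqrt{-2}\right) \left(-15\right) = 2 i \sqrt{2} \left(1 + i \sqrt{2}\right) \left(-15\right) = - 30 i \sqrt{2} \left(1 + i \sqrt{2}\right)$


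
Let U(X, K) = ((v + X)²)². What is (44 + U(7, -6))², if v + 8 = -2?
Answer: 15625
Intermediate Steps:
v = -10 (v = -8 - 2 = -10)
U(X, K) = (-10 + X)⁴ (U(X, K) = ((-10 + X)²)² = (-10 + X)⁴)
(44 + U(7, -6))² = (44 + (-10 + 7)⁴)² = (44 + (-3)⁴)² = (44 + 81)² = 125² = 15625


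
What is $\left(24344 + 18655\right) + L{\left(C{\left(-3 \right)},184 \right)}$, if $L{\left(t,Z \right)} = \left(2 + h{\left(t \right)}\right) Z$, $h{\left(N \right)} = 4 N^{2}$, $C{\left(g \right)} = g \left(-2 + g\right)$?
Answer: $208967$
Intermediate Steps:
$L{\left(t,Z \right)} = Z \left(2 + 4 t^{2}\right)$ ($L{\left(t,Z \right)} = \left(2 + 4 t^{2}\right) Z = Z \left(2 + 4 t^{2}\right)$)
$\left(24344 + 18655\right) + L{\left(C{\left(-3 \right)},184 \right)} = \left(24344 + 18655\right) + 2 \cdot 184 \left(1 + 2 \left(- 3 \left(-2 - 3\right)\right)^{2}\right) = 42999 + 2 \cdot 184 \left(1 + 2 \left(\left(-3\right) \left(-5\right)\right)^{2}\right) = 42999 + 2 \cdot 184 \left(1 + 2 \cdot 15^{2}\right) = 42999 + 2 \cdot 184 \left(1 + 2 \cdot 225\right) = 42999 + 2 \cdot 184 \left(1 + 450\right) = 42999 + 2 \cdot 184 \cdot 451 = 42999 + 165968 = 208967$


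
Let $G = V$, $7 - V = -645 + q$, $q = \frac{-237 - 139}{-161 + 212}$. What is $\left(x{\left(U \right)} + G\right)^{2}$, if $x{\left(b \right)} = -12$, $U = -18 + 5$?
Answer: $\frac{1090056256}{2601} \approx 4.1909 \cdot 10^{5}$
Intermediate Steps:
$U = -13$
$q = - \frac{376}{51} \approx -7.3726$
$V = \frac{33628}{51}$ ($V = 7 - \left(-645 - \frac{376}{51}\right) = 7 - - \frac{33271}{51} = 7 + \frac{33271}{51} = \frac{33628}{51} \approx 659.37$)
$G = \frac{33628}{51} \approx 659.37$
$\left(x{\left(U \right)} + G\right)^{2} = \left(-12 + \frac{33628}{51}\right)^{2} = \left(\frac{33016}{51}\right)^{2} = \frac{1090056256}{2601}$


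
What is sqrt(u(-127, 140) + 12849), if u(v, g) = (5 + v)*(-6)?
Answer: 3*sqrt(1509) ≈ 116.54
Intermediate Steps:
u(v, g) = -30 - 6*v
sqrt(u(-127, 140) + 12849) = sqrt((-30 - 6*(-127)) + 12849) = sqrt((-30 + 762) + 12849) = sqrt(732 + 12849) = sqrt(13581) = 3*sqrt(1509)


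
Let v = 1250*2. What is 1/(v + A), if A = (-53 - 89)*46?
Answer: -1/4032 ≈ -0.00024802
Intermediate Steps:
v = 2500
A = -6532 (A = -142*46 = -6532)
1/(v + A) = 1/(2500 - 6532) = 1/(-4032) = -1/4032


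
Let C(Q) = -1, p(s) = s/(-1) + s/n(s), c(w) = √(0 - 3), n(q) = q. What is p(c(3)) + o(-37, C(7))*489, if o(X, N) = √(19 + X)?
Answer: 1 - I*√3 + 1467*I*√2 ≈ 1.0 + 2072.9*I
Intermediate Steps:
c(w) = I*√3 (c(w) = √(-3) = I*√3)
p(s) = 1 - s (p(s) = s/(-1) + s/s = s*(-1) + 1 = -s + 1 = 1 - s)
p(c(3)) + o(-37, C(7))*489 = (1 - I*√3) + √(19 - 37)*489 = (1 - I*√3) + √(-18)*489 = (1 - I*√3) + (3*I*√2)*489 = (1 - I*√3) + 1467*I*√2 = 1 - I*√3 + 1467*I*√2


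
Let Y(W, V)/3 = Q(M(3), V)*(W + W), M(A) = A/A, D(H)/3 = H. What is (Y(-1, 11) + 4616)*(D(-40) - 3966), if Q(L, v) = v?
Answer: -18591300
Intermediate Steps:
D(H) = 3*H
M(A) = 1
Y(W, V) = 6*V*W (Y(W, V) = 3*(V*(W + W)) = 3*(V*(2*W)) = 3*(2*V*W) = 6*V*W)
(Y(-1, 11) + 4616)*(D(-40) - 3966) = (6*11*(-1) + 4616)*(3*(-40) - 3966) = (-66 + 4616)*(-120 - 3966) = 4550*(-4086) = -18591300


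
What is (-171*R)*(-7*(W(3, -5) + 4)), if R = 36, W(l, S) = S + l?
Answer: 86184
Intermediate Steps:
(-171*R)*(-7*(W(3, -5) + 4)) = (-171*36)*(-7*((-5 + 3) + 4)) = -(-43092)*(-2 + 4) = -(-43092)*2 = -6156*(-14) = 86184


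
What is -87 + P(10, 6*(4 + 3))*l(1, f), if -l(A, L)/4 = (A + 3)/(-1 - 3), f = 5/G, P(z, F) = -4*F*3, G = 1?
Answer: -2103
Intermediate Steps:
P(z, F) = -12*F
f = 5 (f = 5/1 = 5*1 = 5)
l(A, L) = 3 + A (l(A, L) = -4*(A + 3)/(-1 - 3) = -4*(3 + A)/(-4) = -4*(3 + A)*(-1)/4 = -4*(-¾ - A/4) = 3 + A)
-87 + P(10, 6*(4 + 3))*l(1, f) = -87 + (-72*(4 + 3))*(3 + 1) = -87 - 72*7*4 = -87 - 12*42*4 = -87 - 504*4 = -87 - 2016 = -2103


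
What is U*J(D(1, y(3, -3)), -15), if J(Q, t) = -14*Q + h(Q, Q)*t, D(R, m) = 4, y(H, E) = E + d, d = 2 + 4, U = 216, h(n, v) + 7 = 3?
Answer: 864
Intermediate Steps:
h(n, v) = -4 (h(n, v) = -7 + 3 = -4)
d = 6
y(H, E) = 6 + E (y(H, E) = E + 6 = 6 + E)
J(Q, t) = -14*Q - 4*t
U*J(D(1, y(3, -3)), -15) = 216*(-14*4 - 4*(-15)) = 216*(-56 + 60) = 216*4 = 864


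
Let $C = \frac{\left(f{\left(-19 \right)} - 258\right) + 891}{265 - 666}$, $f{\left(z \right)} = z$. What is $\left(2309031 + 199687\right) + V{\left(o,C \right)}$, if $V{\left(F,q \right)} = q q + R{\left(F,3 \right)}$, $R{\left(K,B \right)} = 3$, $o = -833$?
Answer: $\frac{403405222517}{160801} \approx 2.5087 \cdot 10^{6}$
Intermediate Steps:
$C = - \frac{614}{401}$ ($C = \frac{\left(-19 - 258\right) + 891}{265 - 666} = \frac{-277 + 891}{-401} = 614 \left(- \frac{1}{401}\right) = - \frac{614}{401} \approx -1.5312$)
$V{\left(F,q \right)} = 3 + q^{2}$ ($V{\left(F,q \right)} = q q + 3 = q^{2} + 3 = 3 + q^{2}$)
$\left(2309031 + 199687\right) + V{\left(o,C \right)} = \left(2309031 + 199687\right) + \left(3 + \left(- \frac{614}{401}\right)^{2}\right) = 2508718 + \left(3 + \frac{376996}{160801}\right) = 2508718 + \frac{859399}{160801} = \frac{403405222517}{160801}$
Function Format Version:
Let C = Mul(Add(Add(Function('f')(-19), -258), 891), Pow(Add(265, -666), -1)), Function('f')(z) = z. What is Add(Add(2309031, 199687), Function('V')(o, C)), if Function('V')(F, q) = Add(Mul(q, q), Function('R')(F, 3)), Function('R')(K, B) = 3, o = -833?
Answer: Rational(403405222517, 160801) ≈ 2.5087e+6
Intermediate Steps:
C = Rational(-614, 401) (C = Mul(Add(Add(-19, -258), 891), Pow(Add(265, -666), -1)) = Mul(Add(-277, 891), Pow(-401, -1)) = Mul(614, Rational(-1, 401)) = Rational(-614, 401) ≈ -1.5312)
Function('V')(F, q) = Add(3, Pow(q, 2)) (Function('V')(F, q) = Add(Mul(q, q), 3) = Add(Pow(q, 2), 3) = Add(3, Pow(q, 2)))
Add(Add(2309031, 199687), Function('V')(o, C)) = Add(Add(2309031, 199687), Add(3, Pow(Rational(-614, 401), 2))) = Add(2508718, Add(3, Rational(376996, 160801))) = Add(2508718, Rational(859399, 160801)) = Rational(403405222517, 160801)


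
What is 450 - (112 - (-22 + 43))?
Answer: 359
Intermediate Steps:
450 - (112 - (-22 + 43)) = 450 - (112 - 1*21) = 450 - (112 - 21) = 450 - 1*91 = 450 - 91 = 359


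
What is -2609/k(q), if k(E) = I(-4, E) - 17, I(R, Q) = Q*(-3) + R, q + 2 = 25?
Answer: 2609/90 ≈ 28.989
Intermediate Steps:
q = 23 (q = -2 + 25 = 23)
I(R, Q) = R - 3*Q (I(R, Q) = -3*Q + R = R - 3*Q)
k(E) = -21 - 3*E (k(E) = (-4 - 3*E) - 17 = -21 - 3*E)
-2609/k(q) = -2609/(-21 - 3*23) = -2609/(-21 - 69) = -2609/(-90) = -2609*(-1/90) = 2609/90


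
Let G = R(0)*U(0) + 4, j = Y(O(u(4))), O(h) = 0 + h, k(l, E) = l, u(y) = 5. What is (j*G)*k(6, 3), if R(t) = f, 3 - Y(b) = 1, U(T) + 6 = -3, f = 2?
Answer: -168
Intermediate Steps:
U(T) = -9 (U(T) = -6 - 3 = -9)
O(h) = h
Y(b) = 2 (Y(b) = 3 - 1*1 = 3 - 1 = 2)
j = 2
R(t) = 2
G = -14 (G = 2*(-9) + 4 = -18 + 4 = -14)
(j*G)*k(6, 3) = (2*(-14))*6 = -28*6 = -168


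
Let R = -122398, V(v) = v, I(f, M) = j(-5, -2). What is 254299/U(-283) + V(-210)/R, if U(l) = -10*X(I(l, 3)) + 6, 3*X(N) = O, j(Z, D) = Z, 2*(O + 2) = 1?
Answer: 15562845656/673189 ≈ 23118.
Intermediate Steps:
O = -3/2 (O = -2 + (½)*1 = -2 + ½ = -3/2 ≈ -1.5000)
I(f, M) = -5
X(N) = -½ (X(N) = (⅓)*(-3/2) = -½)
U(l) = 11 (U(l) = -10*(-½) + 6 = 5 + 6 = 11)
254299/U(-283) + V(-210)/R = 254299/11 - 210/(-122398) = 254299*(1/11) - 210*(-1/122398) = 254299/11 + 105/61199 = 15562845656/673189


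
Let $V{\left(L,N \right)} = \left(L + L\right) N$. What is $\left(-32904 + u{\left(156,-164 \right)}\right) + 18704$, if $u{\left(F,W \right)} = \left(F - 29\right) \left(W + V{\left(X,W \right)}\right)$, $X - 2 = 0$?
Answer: $-118340$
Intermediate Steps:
$X = 2$ ($X = 2 + 0 = 2$)
$V{\left(L,N \right)} = 2 L N$
$u{\left(F,W \right)} = 5 W \left(-29 + F\right)$ ($u{\left(F,W \right)} = \left(F - 29\right) \left(W + 2 \cdot 2 W\right) = \left(-29 + F\right) \left(W + 4 W\right) = \left(-29 + F\right) 5 W = 5 W \left(-29 + F\right)$)
$\left(-32904 + u{\left(156,-164 \right)}\right) + 18704 = \left(-32904 + 5 \left(-164\right) \left(-29 + 156\right)\right) + 18704 = \left(-32904 + 5 \left(-164\right) 127\right) + 18704 = \left(-32904 - 104140\right) + 18704 = -137044 + 18704 = -118340$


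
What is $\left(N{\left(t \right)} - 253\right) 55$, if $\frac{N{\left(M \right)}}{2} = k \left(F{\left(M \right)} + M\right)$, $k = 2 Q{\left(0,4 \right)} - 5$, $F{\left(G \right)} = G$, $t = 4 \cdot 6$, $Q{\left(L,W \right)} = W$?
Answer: $1925$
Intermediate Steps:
$t = 24$
$k = 3$ ($k = 2 \cdot 4 - 5 = 8 - 5 = 3$)
$N{\left(M \right)} = 12 M$ ($N{\left(M \right)} = 2 \cdot 3 \left(M + M\right) = 2 \cdot 3 \cdot 2 M = 2 \cdot 6 M = 12 M$)
$\left(N{\left(t \right)} - 253\right) 55 = \left(12 \cdot 24 - 253\right) 55 = \left(288 - 253\right) 55 = 35 \cdot 55 = 1925$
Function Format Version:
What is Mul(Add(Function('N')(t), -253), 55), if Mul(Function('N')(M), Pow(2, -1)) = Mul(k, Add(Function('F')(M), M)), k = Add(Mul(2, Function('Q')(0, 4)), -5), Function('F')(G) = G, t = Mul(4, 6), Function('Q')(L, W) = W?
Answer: 1925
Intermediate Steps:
t = 24
k = 3 (k = Add(Mul(2, 4), -5) = Add(8, -5) = 3)
Function('N')(M) = Mul(12, M) (Function('N')(M) = Mul(2, Mul(3, Add(M, M))) = Mul(2, Mul(3, Mul(2, M))) = Mul(2, Mul(6, M)) = Mul(12, M))
Mul(Add(Function('N')(t), -253), 55) = Mul(Add(Mul(12, 24), -253), 55) = Mul(Add(288, -253), 55) = Mul(35, 55) = 1925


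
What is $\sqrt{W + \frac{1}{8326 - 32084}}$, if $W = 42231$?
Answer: $\frac{\sqrt{23836973896526}}{23758} \approx 205.5$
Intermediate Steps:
$\sqrt{W + \frac{1}{8326 - 32084}} = \sqrt{42231 + \frac{1}{8326 - 32084}} = \sqrt{42231 + \frac{1}{-23758}} = \sqrt{42231 - \frac{1}{23758}} = \sqrt{\frac{1003324097}{23758}} = \frac{\sqrt{23836973896526}}{23758}$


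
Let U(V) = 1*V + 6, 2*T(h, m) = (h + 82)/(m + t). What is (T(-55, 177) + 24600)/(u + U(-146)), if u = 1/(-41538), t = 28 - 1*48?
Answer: -160428624363/913005397 ≈ -175.71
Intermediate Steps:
t = -20 (t = 28 - 48 = -20)
T(h, m) = (82 + h)/(2*(-20 + m)) (T(h, m) = ((h + 82)/(m - 20))/2 = ((82 + h)/(-20 + m))/2 = (82 + h)/(2*(-20 + m)))
u = -1/41538 ≈ -2.4074e-5
U(V) = 6 + V (U(V) = V + 6 = 6 + V)
(T(-55, 177) + 24600)/(u + U(-146)) = ((82 - 55)/(2*(-20 + 177)) + 24600)/(-1/41538 + (6 - 146)) = ((½)*27/157 + 24600)/(-1/41538 - 140) = ((½)*(1/157)*27 + 24600)/(-5815321/41538) = (27/314 + 24600)*(-41538/5815321) = (7724427/314)*(-41538/5815321) = -160428624363/913005397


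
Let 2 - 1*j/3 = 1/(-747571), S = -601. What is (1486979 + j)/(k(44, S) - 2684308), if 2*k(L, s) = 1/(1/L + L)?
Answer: -1076610617239703/1943499416944877 ≈ -0.55396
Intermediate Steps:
k(L, s) = 1/(2*(L + 1/L)) (k(L, s) = 1/(2*(1/L + L)) = 1/(2*(L + 1/L)))
j = 4485429/747571 (j = 6 - 3/(-747571) = 6 - 3*(-1/747571) = 6 + 3/747571 = 4485429/747571 ≈ 6.0000)
(1486979 + j)/(k(44, S) - 2684308) = (1486979 + 4485429/747571)/((1/2)*44/(1 + 44**2) - 2684308) = 1111626863438/(747571*((1/2)*44/(1 + 1936) - 2684308)) = 1111626863438/(747571*((1/2)*44/1937 - 2684308)) = 1111626863438/(747571*((1/2)*44*(1/1937) - 2684308)) = 1111626863438/(747571*(22/1937 - 2684308)) = 1111626863438/(747571*(-5199504574/1937)) = (1111626863438/747571)*(-1937/5199504574) = -1076610617239703/1943499416944877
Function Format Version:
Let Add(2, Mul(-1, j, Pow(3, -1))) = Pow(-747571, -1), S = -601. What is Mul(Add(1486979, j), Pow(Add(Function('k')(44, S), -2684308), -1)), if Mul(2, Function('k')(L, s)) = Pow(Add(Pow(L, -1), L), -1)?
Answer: Rational(-1076610617239703, 1943499416944877) ≈ -0.55396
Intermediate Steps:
Function('k')(L, s) = Mul(Rational(1, 2), Pow(Add(L, Pow(L, -1)), -1)) (Function('k')(L, s) = Mul(Rational(1, 2), Pow(Add(Pow(L, -1), L), -1)) = Mul(Rational(1, 2), Pow(Add(L, Pow(L, -1)), -1)))
j = Rational(4485429, 747571) (j = Add(6, Mul(-3, Pow(-747571, -1))) = Add(6, Mul(-3, Rational(-1, 747571))) = Add(6, Rational(3, 747571)) = Rational(4485429, 747571) ≈ 6.0000)
Mul(Add(1486979, j), Pow(Add(Function('k')(44, S), -2684308), -1)) = Mul(Add(1486979, Rational(4485429, 747571)), Pow(Add(Mul(Rational(1, 2), 44, Pow(Add(1, Pow(44, 2)), -1)), -2684308), -1)) = Mul(Rational(1111626863438, 747571), Pow(Add(Mul(Rational(1, 2), 44, Pow(Add(1, 1936), -1)), -2684308), -1)) = Mul(Rational(1111626863438, 747571), Pow(Add(Mul(Rational(1, 2), 44, Pow(1937, -1)), -2684308), -1)) = Mul(Rational(1111626863438, 747571), Pow(Add(Mul(Rational(1, 2), 44, Rational(1, 1937)), -2684308), -1)) = Mul(Rational(1111626863438, 747571), Pow(Add(Rational(22, 1937), -2684308), -1)) = Mul(Rational(1111626863438, 747571), Pow(Rational(-5199504574, 1937), -1)) = Mul(Rational(1111626863438, 747571), Rational(-1937, 5199504574)) = Rational(-1076610617239703, 1943499416944877)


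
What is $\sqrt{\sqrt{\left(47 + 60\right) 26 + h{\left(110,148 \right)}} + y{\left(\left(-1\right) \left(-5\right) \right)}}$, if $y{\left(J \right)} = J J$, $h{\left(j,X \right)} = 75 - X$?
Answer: $\sqrt{25 + 3 \sqrt{301}} \approx 8.7777$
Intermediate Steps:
$y{\left(J \right)} = J^{2}$
$\sqrt{\sqrt{\left(47 + 60\right) 26 + h{\left(110,148 \right)}} + y{\left(\left(-1\right) \left(-5\right) \right)}} = \sqrt{\sqrt{\left(47 + 60\right) 26 + \left(75 - 148\right)} + \left(\left(-1\right) \left(-5\right)\right)^{2}} = \sqrt{\sqrt{107 \cdot 26 + \left(75 - 148\right)} + 5^{2}} = \sqrt{\sqrt{2782 - 73} + 25} = \sqrt{\sqrt{2709} + 25} = \sqrt{3 \sqrt{301} + 25} = \sqrt{25 + 3 \sqrt{301}}$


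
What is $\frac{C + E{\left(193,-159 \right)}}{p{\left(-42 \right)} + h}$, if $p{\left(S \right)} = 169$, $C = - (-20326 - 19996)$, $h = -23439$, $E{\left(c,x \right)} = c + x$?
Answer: $- \frac{20178}{11635} \approx -1.7342$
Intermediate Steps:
$C = 40322$ ($C = \left(-1\right) \left(-40322\right) = 40322$)
$\frac{C + E{\left(193,-159 \right)}}{p{\left(-42 \right)} + h} = \frac{40322 + \left(193 - 159\right)}{169 - 23439} = \frac{40322 + 34}{-23270} = 40356 \left(- \frac{1}{23270}\right) = - \frac{20178}{11635}$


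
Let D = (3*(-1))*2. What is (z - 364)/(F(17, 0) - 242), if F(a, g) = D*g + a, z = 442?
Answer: -26/75 ≈ -0.34667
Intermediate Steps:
D = -6 (D = -3*2 = -6)
F(a, g) = a - 6*g (F(a, g) = -6*g + a = a - 6*g)
(z - 364)/(F(17, 0) - 242) = (442 - 364)/((17 - 6*0) - 242) = 78/((17 + 0) - 242) = 78/(17 - 242) = 78/(-225) = 78*(-1/225) = -26/75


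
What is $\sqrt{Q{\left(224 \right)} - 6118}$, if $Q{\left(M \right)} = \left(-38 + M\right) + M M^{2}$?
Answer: $2 \sqrt{2808373} \approx 3351.6$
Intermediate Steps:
$Q{\left(M \right)} = -38 + M + M^{3}$ ($Q{\left(M \right)} = \left(-38 + M\right) + M^{3} = -38 + M + M^{3}$)
$\sqrt{Q{\left(224 \right)} - 6118} = \sqrt{\left(-38 + 224 + 224^{3}\right) - 6118} = \sqrt{\left(-38 + 224 + 11239424\right) - 6118} = \sqrt{11239610 - 6118} = \sqrt{11233492} = 2 \sqrt{2808373}$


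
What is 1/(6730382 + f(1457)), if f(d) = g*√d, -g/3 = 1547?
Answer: 6730382/45266659716307 + 4641*√1457/45266659716307 ≈ 1.5260e-7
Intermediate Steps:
g = -4641 (g = -3*1547 = -4641)
f(d) = -4641*√d
1/(6730382 + f(1457)) = 1/(6730382 - 4641*√1457)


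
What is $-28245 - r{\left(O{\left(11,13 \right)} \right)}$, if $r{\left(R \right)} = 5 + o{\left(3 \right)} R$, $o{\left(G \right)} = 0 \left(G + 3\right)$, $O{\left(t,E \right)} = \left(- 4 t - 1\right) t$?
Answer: $-28250$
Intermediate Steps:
$O{\left(t,E \right)} = t \left(-1 - 4 t\right)$ ($O{\left(t,E \right)} = \left(-1 - 4 t\right) t = t \left(-1 - 4 t\right)$)
$o{\left(G \right)} = 0$ ($o{\left(G \right)} = 0 \left(3 + G\right) = 0$)
$r{\left(R \right)} = 5$ ($r{\left(R \right)} = 5 + 0 R = 5 + 0 = 5$)
$-28245 - r{\left(O{\left(11,13 \right)} \right)} = -28245 - 5 = -28250$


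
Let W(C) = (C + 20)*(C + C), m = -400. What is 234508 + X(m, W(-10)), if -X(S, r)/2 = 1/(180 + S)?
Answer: 25795881/110 ≈ 2.3451e+5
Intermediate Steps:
W(C) = 2*C*(20 + C) (W(C) = (20 + C)*(2*C) = 2*C*(20 + C))
X(S, r) = -2/(180 + S)
234508 + X(m, W(-10)) = 234508 - 2/(180 - 400) = 234508 - 2/(-220) = 234508 - 2*(-1/220) = 234508 + 1/110 = 25795881/110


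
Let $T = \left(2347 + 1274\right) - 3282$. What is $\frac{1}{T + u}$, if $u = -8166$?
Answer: $- \frac{1}{7827} \approx -0.00012776$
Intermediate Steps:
$T = 339$ ($T = 3621 - 3282 = 339$)
$\frac{1}{T + u} = \frac{1}{339 - 8166} = \frac{1}{-7827} = - \frac{1}{7827}$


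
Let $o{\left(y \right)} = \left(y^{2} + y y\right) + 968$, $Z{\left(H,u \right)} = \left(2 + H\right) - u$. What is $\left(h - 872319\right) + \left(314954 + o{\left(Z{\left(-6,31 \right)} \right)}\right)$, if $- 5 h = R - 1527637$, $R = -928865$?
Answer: $- \frac{313233}{5} \approx -62647.0$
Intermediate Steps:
$Z{\left(H,u \right)} = 2 + H - u$
$o{\left(y \right)} = 968 + 2 y^{2}$ ($o{\left(y \right)} = \left(y^{2} + y^{2}\right) + 968 = 2 y^{2} + 968 = 968 + 2 y^{2}$)
$h = \frac{2456502}{5}$ ($h = - \frac{-928865 - 1527637}{5} = \left(- \frac{1}{5}\right) \left(-2456502\right) = \frac{2456502}{5} \approx 4.913 \cdot 10^{5}$)
$\left(h - 872319\right) + \left(314954 + o{\left(Z{\left(-6,31 \right)} \right)}\right) = \left(\frac{2456502}{5} - 872319\right) + \left(314954 + \left(968 + 2 \left(2 - 6 - 31\right)^{2}\right)\right) = - \frac{1905093}{5} + \left(314954 + \left(968 + 2 \left(2 - 6 - 31\right)^{2}\right)\right) = - \frac{1905093}{5} + \left(314954 + \left(968 + 2 \left(-35\right)^{2}\right)\right) = - \frac{1905093}{5} + \left(314954 + \left(968 + 2 \cdot 1225\right)\right) = - \frac{1905093}{5} + \left(314954 + \left(968 + 2450\right)\right) = - \frac{1905093}{5} + \left(314954 + 3418\right) = - \frac{1905093}{5} + 318372 = - \frac{313233}{5}$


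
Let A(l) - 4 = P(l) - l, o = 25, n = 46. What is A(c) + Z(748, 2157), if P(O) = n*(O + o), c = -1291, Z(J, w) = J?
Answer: -56193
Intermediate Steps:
P(O) = 1150 + 46*O (P(O) = 46*(O + 25) = 46*(25 + O) = 1150 + 46*O)
A(l) = 1154 + 45*l (A(l) = 4 + ((1150 + 46*l) - l) = 4 + (1150 + 45*l) = 1154 + 45*l)
A(c) + Z(748, 2157) = (1154 + 45*(-1291)) + 748 = (1154 - 58095) + 748 = -56941 + 748 = -56193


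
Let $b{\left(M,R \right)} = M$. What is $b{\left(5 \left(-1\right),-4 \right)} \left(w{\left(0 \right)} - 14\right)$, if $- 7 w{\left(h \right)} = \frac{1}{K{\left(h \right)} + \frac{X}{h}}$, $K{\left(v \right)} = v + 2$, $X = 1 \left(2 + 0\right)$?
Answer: $70$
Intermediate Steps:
$X = 2$ ($X = 1 \cdot 2 = 2$)
$K{\left(v \right)} = 2 + v$
$w{\left(h \right)} = - \frac{1}{7 \left(2 + h + \frac{2}{h}\right)}$ ($w{\left(h \right)} = - \frac{1}{7 \left(\left(2 + h\right) + \frac{2}{h}\right)} = - \frac{1}{7 \left(2 + h + \frac{2}{h}\right)}$)
$b{\left(5 \left(-1\right),-4 \right)} \left(w{\left(0 \right)} - 14\right) = 5 \left(-1\right) \left(\left(-1\right) 0 \frac{1}{14 + 7 \cdot 0 \left(2 + 0\right)} - 14\right) = - 5 \left(\left(-1\right) 0 \frac{1}{14 + 7 \cdot 0 \cdot 2} - 14\right) = - 5 \left(\left(-1\right) 0 \frac{1}{14 + 0} - 14\right) = - 5 \left(\left(-1\right) 0 \cdot \frac{1}{14} - 14\right) = - 5 \left(0 - 14\right) = \left(-5\right) \left(-14\right) = 70$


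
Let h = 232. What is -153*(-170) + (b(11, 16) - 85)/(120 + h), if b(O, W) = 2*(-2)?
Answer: 9155431/352 ≈ 26010.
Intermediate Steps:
b(O, W) = -4
-153*(-170) + (b(11, 16) - 85)/(120 + h) = -153*(-170) + (-4 - 85)/(120 + 232) = 26010 - 89/352 = 9155431/352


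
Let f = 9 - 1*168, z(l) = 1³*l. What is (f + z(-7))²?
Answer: 27556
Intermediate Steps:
z(l) = l (z(l) = 1*l = l)
f = -159 (f = 9 - 168 = -159)
(f + z(-7))² = (-159 - 7)² = (-166)² = 27556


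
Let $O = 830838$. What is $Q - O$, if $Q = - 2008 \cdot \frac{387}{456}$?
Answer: $- \frac{15818301}{19} \approx -8.3254 \cdot 10^{5}$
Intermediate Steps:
$Q = - \frac{32379}{19}$ ($Q = - 2008 \cdot 387 \cdot \frac{1}{456} = \left(-2008\right) \frac{129}{152} = - \frac{32379}{19} \approx -1704.2$)
$Q - O = - \frac{32379}{19} - 830838 = - \frac{15818301}{19}$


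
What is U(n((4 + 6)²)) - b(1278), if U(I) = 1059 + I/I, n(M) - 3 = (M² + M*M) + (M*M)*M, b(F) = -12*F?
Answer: 16396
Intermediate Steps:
n(M) = 3 + M³ + 2*M² (n(M) = 3 + ((M² + M*M) + (M*M)*M) = 3 + ((M² + M²) + M²*M) = 3 + (2*M² + M³) = 3 + (M³ + 2*M²) = 3 + M³ + 2*M²)
U(I) = 1060 (U(I) = 1059 + 1 = 1060)
U(n((4 + 6)²)) - b(1278) = 1060 - (-12)*1278 = 1060 - 1*(-15336) = 1060 + 15336 = 16396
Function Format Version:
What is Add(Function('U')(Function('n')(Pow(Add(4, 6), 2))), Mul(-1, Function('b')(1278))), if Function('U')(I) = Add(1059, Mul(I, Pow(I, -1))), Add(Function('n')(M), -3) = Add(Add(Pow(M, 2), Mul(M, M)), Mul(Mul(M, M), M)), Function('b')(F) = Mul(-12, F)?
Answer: 16396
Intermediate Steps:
Function('n')(M) = Add(3, Pow(M, 3), Mul(2, Pow(M, 2))) (Function('n')(M) = Add(3, Add(Add(Pow(M, 2), Mul(M, M)), Mul(Mul(M, M), M))) = Add(3, Add(Add(Pow(M, 2), Pow(M, 2)), Mul(Pow(M, 2), M))) = Add(3, Add(Mul(2, Pow(M, 2)), Pow(M, 3))) = Add(3, Add(Pow(M, 3), Mul(2, Pow(M, 2)))) = Add(3, Pow(M, 3), Mul(2, Pow(M, 2))))
Function('U')(I) = 1060 (Function('U')(I) = Add(1059, 1) = 1060)
Add(Function('U')(Function('n')(Pow(Add(4, 6), 2))), Mul(-1, Function('b')(1278))) = Add(1060, Mul(-1, Mul(-12, 1278))) = Add(1060, Mul(-1, -15336)) = Add(1060, 15336) = 16396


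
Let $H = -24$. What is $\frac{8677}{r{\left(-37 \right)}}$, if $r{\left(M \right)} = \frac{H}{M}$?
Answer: $\frac{321049}{24} \approx 13377.0$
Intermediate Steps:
$r{\left(M \right)} = - \frac{24}{M}$
$\frac{8677}{r{\left(-37 \right)}} = \frac{8677}{\left(-24\right) \frac{1}{-37}} = \frac{8677}{\left(-24\right) \left(- \frac{1}{37}\right)} = \frac{8677}{\frac{24}{37}} = 8677 \cdot \frac{37}{24} = \frac{321049}{24}$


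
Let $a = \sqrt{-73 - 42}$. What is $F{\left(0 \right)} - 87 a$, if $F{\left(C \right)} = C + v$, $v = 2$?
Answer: $2 - 87 i \sqrt{115} \approx 2.0 - 932.97 i$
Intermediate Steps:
$F{\left(C \right)} = 2 + C$ ($F{\left(C \right)} = C + 2 = 2 + C$)
$a = i \sqrt{115}$ ($a = \sqrt{-115} = i \sqrt{115} \approx 10.724 i$)
$F{\left(0 \right)} - 87 a = \left(2 + 0\right) - 87 i \sqrt{115} = 2 - 87 i \sqrt{115}$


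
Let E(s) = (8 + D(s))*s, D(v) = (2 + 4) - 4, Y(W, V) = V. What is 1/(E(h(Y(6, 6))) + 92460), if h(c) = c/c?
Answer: 1/92470 ≈ 1.0814e-5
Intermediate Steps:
D(v) = 2 (D(v) = 6 - 4 = 2)
h(c) = 1
E(s) = 10*s (E(s) = (8 + 2)*s = 10*s)
1/(E(h(Y(6, 6))) + 92460) = 1/(10*1 + 92460) = 1/(10 + 92460) = 1/92470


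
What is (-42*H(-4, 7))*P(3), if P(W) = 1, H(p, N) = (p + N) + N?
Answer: -420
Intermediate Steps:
H(p, N) = p + 2*N (H(p, N) = (N + p) + N = p + 2*N)
(-42*H(-4, 7))*P(3) = -42*(-4 + 2*7)*1 = -42*(-4 + 14)*1 = -42*10*1 = -420*1 = -420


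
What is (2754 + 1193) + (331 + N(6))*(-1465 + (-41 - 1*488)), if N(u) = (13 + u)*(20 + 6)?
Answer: -1641103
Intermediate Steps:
N(u) = 338 + 26*u (N(u) = (13 + u)*26 = 338 + 26*u)
(2754 + 1193) + (331 + N(6))*(-1465 + (-41 - 1*488)) = (2754 + 1193) + (331 + (338 + 26*6))*(-1465 + (-41 - 1*488)) = 3947 + (331 + (338 + 156))*(-1465 + (-41 - 488)) = 3947 + (331 + 494)*(-1465 - 529) = 3947 + 825*(-1994) = 3947 - 1645050 = -1641103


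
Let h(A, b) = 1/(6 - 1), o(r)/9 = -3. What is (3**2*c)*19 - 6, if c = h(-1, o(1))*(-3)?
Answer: -543/5 ≈ -108.60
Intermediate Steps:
o(r) = -27 (o(r) = 9*(-3) = -27)
h(A, b) = 1/5
c = -3/5 (c = (1/5)*(-3) = -3/5 ≈ -0.60000)
(3**2*c)*19 - 6 = (3**2*(-3/5))*19 - 6 = (9*(-3/5))*19 - 6 = -27/5*19 - 6 = -513/5 - 6 = -543/5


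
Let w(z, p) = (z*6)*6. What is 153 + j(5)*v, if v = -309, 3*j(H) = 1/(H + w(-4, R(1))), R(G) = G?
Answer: 21370/139 ≈ 153.74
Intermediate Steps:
w(z, p) = 36*z (w(z, p) = (6*z)*6 = 36*z)
j(H) = 1/(3*(-144 + H)) (j(H) = 1/(3*(H + 36*(-4))) = 1/(3*(H - 144)) = 1/(3*(-144 + H)))
153 + j(5)*v = 153 + (1/(3*(-144 + 5)))*(-309) = 153 + ((⅓)/(-139))*(-309) = 153 + ((⅓)*(-1/139))*(-309) = 153 - 1/417*(-309) = 153 + 103/139 = 21370/139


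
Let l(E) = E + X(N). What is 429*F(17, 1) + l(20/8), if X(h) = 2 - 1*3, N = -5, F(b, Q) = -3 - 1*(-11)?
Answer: 6867/2 ≈ 3433.5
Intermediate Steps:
F(b, Q) = 8 (F(b, Q) = -3 + 11 = 8)
X(h) = -1 (X(h) = 2 - 3 = -1)
l(E) = -1 + E (l(E) = E - 1 = -1 + E)
429*F(17, 1) + l(20/8) = 429*8 + (-1 + 20/8) = 3432 + (-1 + 20*(⅛)) = 3432 + (-1 + 5/2) = 3432 + 3/2 = 6867/2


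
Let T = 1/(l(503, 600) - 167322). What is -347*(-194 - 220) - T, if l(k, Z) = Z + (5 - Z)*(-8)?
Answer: 23267136997/161962 ≈ 1.4366e+5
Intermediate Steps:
l(k, Z) = -40 + 9*Z (l(k, Z) = Z + (-40 + 8*Z) = -40 + 9*Z)
T = -1/161962 (T = 1/((-40 + 9*600) - 167322) = 1/((-40 + 5400) - 167322) = 1/(5360 - 167322) = 1/(-161962) = -1/161962 ≈ -6.1743e-6)
-347*(-194 - 220) - T = -347*(-194 - 220) - 1*(-1/161962) = -347*(-414) + 1/161962 = 143658 + 1/161962 = 23267136997/161962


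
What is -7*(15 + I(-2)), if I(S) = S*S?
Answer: -133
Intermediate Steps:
I(S) = S²
-7*(15 + I(-2)) = -7*(15 + (-2)²) = -7*(15 + 4) = -7*19 = -133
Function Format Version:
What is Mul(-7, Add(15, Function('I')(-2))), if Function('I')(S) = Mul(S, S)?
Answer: -133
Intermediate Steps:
Function('I')(S) = Pow(S, 2)
Mul(-7, Add(15, Function('I')(-2))) = Mul(-7, Add(15, Pow(-2, 2))) = Mul(-7, Add(15, 4)) = Mul(-7, 19) = -133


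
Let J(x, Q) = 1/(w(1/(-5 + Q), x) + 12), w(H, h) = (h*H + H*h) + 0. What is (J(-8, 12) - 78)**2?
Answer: 28058209/4624 ≈ 6068.0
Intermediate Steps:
w(H, h) = 2*H*h (w(H, h) = (H*h + H*h) + 0 = 2*H*h + 0 = 2*H*h)
J(x, Q) = 1/(12 + 2*x/(-5 + Q)) (J(x, Q) = 1/(2*x/(-5 + Q) + 12) = 1/(12 + 2*x/(-5 + Q)))
(J(-8, 12) - 78)**2 = ((-5 + 12)/(2*(-30 - 8 + 6*12)) - 78)**2 = ((1/2)*7/(-30 - 8 + 72) - 78)**2 = ((1/2)*7/34 - 78)**2 = ((1/2)*(1/34)*7 - 78)**2 = (7/68 - 78)**2 = (-5297/68)**2 = 28058209/4624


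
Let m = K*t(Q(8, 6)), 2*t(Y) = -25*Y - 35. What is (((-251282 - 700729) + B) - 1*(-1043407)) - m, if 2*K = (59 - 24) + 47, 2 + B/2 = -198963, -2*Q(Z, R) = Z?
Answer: -615733/2 ≈ -3.0787e+5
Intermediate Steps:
Q(Z, R) = -Z/2
B = -397930 (B = -4 + 2*(-198963) = -4 - 397926 = -397930)
t(Y) = -35/2 - 25*Y/2 (t(Y) = (-25*Y - 35)/2 = (-35 - 25*Y)/2 = -35/2 - 25*Y/2)
K = 41 (K = ((59 - 24) + 47)/2 = (35 + 47)/2 = (½)*82 = 41)
m = 2665/2 (m = 41*(-35/2 - (-25)*8/4) = 41*(-35/2 - 25/2*(-4)) = 41*(-35/2 + 50) = 41*(65/2) = 2665/2 ≈ 1332.5)
(((-251282 - 700729) + B) - 1*(-1043407)) - m = (((-251282 - 700729) - 397930) - 1*(-1043407)) - 1*2665/2 = ((-952011 - 397930) + 1043407) - 2665/2 = (-1349941 + 1043407) - 2665/2 = -306534 - 2665/2 = -615733/2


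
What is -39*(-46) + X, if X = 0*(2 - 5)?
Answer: 1794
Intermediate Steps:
X = 0 (X = 0*(-3) = 0)
-39*(-46) + X = -39*(-46) + 0 = 1794 + 0 = 1794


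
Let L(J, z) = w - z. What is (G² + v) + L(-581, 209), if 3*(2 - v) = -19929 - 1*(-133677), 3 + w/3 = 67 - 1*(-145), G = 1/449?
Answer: -7559231095/201601 ≈ -37496.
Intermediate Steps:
G = 1/449 ≈ 0.0022272
w = 627 (w = -9 + 3*(67 - 1*(-145)) = -9 + 3*(67 + 145) = -9 + 3*212 = -9 + 636 = 627)
L(J, z) = 627 - z
v = -37914 (v = 2 - (-19929 - 1*(-133677))/3 = 2 - (-19929 + 133677)/3 = 2 - ⅓*113748 = 2 - 37916 = -37914)
(G² + v) + L(-581, 209) = ((1/449)² - 37914) + (627 - 1*209) = (1/201601 - 37914) + (627 - 209) = -7643500313/201601 + 418 = -7559231095/201601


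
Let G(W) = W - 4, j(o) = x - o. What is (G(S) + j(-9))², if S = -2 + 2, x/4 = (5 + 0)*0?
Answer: 25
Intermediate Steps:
x = 0 (x = 4*((5 + 0)*0) = 4*(5*0) = 4*0 = 0)
j(o) = -o (j(o) = 0 - o = -o)
S = 0
G(W) = -4 + W
(G(S) + j(-9))² = ((-4 + 0) - 1*(-9))² = (-4 + 9)² = 5² = 25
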